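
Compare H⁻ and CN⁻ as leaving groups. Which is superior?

CN⁻ is the better leaving group.
pKₐ(HCN) ≈ 9.2 versus pKₐ(H₂) ≈ 36: CN⁻ is the much weaker base.
Sp carbon stabilises the charge somewhat, but still a poor LG.

CN⁻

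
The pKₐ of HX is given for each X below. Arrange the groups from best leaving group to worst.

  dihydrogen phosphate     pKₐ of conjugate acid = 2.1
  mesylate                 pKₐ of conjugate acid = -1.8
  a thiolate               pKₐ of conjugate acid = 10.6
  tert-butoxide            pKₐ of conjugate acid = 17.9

mesylate > dihydrogen phosphate > a thiolate > tert-butoxide

Lower conjugate-acid pKₐ ⇒ weaker base ⇒ better leaving group.
Sorting by the given values: mesylate (-1.8), dihydrogen phosphate (2.1), a thiolate (10.6), tert-butoxide (17.9).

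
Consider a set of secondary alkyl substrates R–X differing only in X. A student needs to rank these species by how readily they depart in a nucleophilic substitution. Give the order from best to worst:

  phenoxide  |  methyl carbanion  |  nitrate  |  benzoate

The more stable X⁻ (or X) is on its own — i.e. the weaker a base it is — the better a leaving group it makes.
nitrate: pKₐ(HNO₃) ≈ -1.3
benzoate: pKₐ(C₆H₅COOH) ≈ 4.2 — aryl carboxylate
phenoxide: pKₐ(C₆H₅OH (phenol)) ≈ 10
methyl carbanion: pKₐ(CH₄) ≈ 48 — unstabilised carbanion; the worst conceivable leaving group

nitrate > benzoate > phenoxide > methyl carbanion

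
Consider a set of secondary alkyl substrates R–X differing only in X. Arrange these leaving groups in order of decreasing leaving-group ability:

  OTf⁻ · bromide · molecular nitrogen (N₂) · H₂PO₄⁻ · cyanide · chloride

molecular nitrogen (N₂) > OTf⁻ > bromide > chloride > H₂PO₄⁻ > cyanide

A good leaving group is a weak base: the lower the pKₐ of its conjugate acid, the more readily it departs.
molecular nitrogen (N₂): no meaningful conjugate acid; N₂ departs as an exceptionally stable neutral molecule
OTf⁻: pKₐ(CF₃SO₃H (triflic acid)) ≈ -14
bromide: pKₐ(HBr) ≈ -9
chloride: pKₐ(HCl) ≈ -7
H₂PO₄⁻: pKₐ(H₃PO₄) ≈ 2.1
cyanide: pKₐ(HCN) ≈ 9.2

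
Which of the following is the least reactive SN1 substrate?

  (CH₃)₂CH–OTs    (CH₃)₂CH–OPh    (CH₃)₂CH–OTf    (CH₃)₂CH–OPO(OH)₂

(CH₃)₂CH–OPh

Same R in every case — rank the leaving groups.
Leaving-group ability tracks the stability of the departed species; conjugate-acid pKₐ is the usual yardstick (lower pKₐ → better LG).
(CH₃)₂CH–OTf loses OTf⁻: pKₐ(CF₃SO₃H (triflic acid)) ≈ -14
(CH₃)₂CH–OTs loses OTs⁻: pKₐ(p-CH₃C₆H₄SO₃H (TsOH)) ≈ -2.8
(CH₃)₂CH–OPO(OH)₂ loses H₂PO₄⁻: pKₐ(H₃PO₄) ≈ 2.1
(CH₃)₂CH–OPh loses PhO⁻: pKₐ(C₆H₅OH (phenol)) ≈ 10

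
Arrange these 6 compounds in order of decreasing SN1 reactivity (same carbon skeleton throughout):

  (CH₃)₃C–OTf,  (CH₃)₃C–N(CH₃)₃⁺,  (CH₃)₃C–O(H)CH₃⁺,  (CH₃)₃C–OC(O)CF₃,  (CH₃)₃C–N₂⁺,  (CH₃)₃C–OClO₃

(CH₃)₃C–N₂⁺ > (CH₃)₃C–OTf > (CH₃)₃C–OClO₃ > (CH₃)₃C–O(H)CH₃⁺ > (CH₃)₃C–OC(O)CF₃ > (CH₃)₃C–N(CH₃)₃⁺

With the same alkyl group throughout, only the leaving group differentiates the rates.
The more stable X⁻ (or X) is on its own — i.e. the weaker a base it is — the better a leaving group it makes.
(CH₃)₃C–N₂⁺ loses N₂: no meaningful conjugate acid; N₂ departs as an exceptionally stable neutral molecule
(CH₃)₃C–OTf loses OTf⁻: pKₐ(CF₃SO₃H (triflic acid)) ≈ -14
(CH₃)₃C–OClO₃ loses ClO₄⁻: pKₐ(HClO₄) ≈ -10
(CH₃)₃C–O(H)CH₃⁺ loses R'OH: pKₐ(R'OH₂⁺) ≈ -2.4
(CH₃)₃C–OC(O)CF₃ loses CF₃COO⁻: pKₐ(CF₃COOH) ≈ 0.2
(CH₃)₃C–N(CH₃)₃⁺ loses NR'₃: pKₐ(R'₃NH⁺) ≈ 10.7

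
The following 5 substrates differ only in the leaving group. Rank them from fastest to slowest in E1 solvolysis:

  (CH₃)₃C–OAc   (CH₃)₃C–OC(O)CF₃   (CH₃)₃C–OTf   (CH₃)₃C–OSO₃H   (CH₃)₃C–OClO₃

The skeletons are identical, so relative rate is governed entirely by leaving-group ability.
Leaving-group ability tracks the stability of the departed species; conjugate-acid pKₐ is the usual yardstick (lower pKₐ → better LG).
(CH₃)₃C–OTf loses OTf⁻: pKₐ(CF₃SO₃H (triflic acid)) ≈ -14
(CH₃)₃C–OClO₃ loses ClO₄⁻: pKₐ(HClO₄) ≈ -10
(CH₃)₃C–OSO₃H loses HSO₄⁻: pKₐ(H₂SO₄) ≈ -3
(CH₃)₃C–OC(O)CF₃ loses CF₃COO⁻: pKₐ(CF₃COOH) ≈ 0.2
(CH₃)₃C–OAc loses AcO⁻: pKₐ(CH₃COOH) ≈ 4.8

(CH₃)₃C–OTf > (CH₃)₃C–OClO₃ > (CH₃)₃C–OSO₃H > (CH₃)₃C–OC(O)CF₃ > (CH₃)₃C–OAc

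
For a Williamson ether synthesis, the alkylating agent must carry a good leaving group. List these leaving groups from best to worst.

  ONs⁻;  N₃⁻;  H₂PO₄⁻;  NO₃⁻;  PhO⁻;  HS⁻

ONs⁻ > NO₃⁻ > H₂PO₄⁻ > N₃⁻ > HS⁻ > PhO⁻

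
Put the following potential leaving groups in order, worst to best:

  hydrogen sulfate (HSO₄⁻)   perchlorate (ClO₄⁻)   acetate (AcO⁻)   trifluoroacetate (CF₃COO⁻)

perchlorate (ClO₄⁻): pKₐ(HClO₄) ≈ -10 — extremely weak base; rarely used for safety reasons
hydrogen sulfate (HSO₄⁻): pKₐ(H₂SO₄) ≈ -3
trifluoroacetate (CF₃COO⁻): pKₐ(CF₃COOH) ≈ 0.2 — strongly electron-withdrawing CF₃ stabilises the carboxylate
acetate (AcO⁻): pKₐ(CH₃COOH) ≈ 4.8 — resonance-stabilised but still a weak base
The question asks for worst first, so the sequence is read in increasing leaving-group ability.

acetate (AcO⁻) < trifluoroacetate (CF₃COO⁻) < hydrogen sulfate (HSO₄⁻) < perchlorate (ClO₄⁻)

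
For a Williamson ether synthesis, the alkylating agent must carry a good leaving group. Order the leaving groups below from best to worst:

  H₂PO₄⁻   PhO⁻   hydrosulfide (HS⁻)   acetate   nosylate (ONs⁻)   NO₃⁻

nosylate (ONs⁻): pKₐ(p-O₂NC₆H₄SO₃H) ≈ -3.5
NO₃⁻: pKₐ(HNO₃) ≈ -1.3
H₂PO₄⁻: pKₐ(H₃PO₄) ≈ 2.1
acetate: pKₐ(CH₃COOH) ≈ 4.8
hydrosulfide (HS⁻): pKₐ(H₂S) ≈ 7
PhO⁻: pKₐ(C₆H₅OH (phenol)) ≈ 10

nosylate (ONs⁻) > NO₃⁻ > H₂PO₄⁻ > acetate > hydrosulfide (HS⁻) > PhO⁻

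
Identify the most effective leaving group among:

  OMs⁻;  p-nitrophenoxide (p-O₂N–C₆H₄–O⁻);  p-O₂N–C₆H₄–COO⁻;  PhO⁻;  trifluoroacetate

A good leaving group is a weak base: the lower the pKₐ of its conjugate acid, the more readily it departs.
OMs⁻: pKₐ(CH₃SO₃H (MsOH)) ≈ -1.9
trifluoroacetate: pKₐ(CF₃COOH) ≈ 0.2
p-O₂N–C₆H₄–COO⁻: pKₐ(p-nitrobenzoic acid) ≈ 3.4
p-nitrophenoxide (p-O₂N–C₆H₄–O⁻): pKₐ(p-nitrophenol) ≈ 7.2
PhO⁻: pKₐ(C₆H₅OH (phenol)) ≈ 10

OMs⁻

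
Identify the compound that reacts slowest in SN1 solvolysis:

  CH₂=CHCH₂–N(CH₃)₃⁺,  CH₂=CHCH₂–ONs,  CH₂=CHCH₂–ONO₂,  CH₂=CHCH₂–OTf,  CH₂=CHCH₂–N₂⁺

Identical carbon frameworks mean the comparison reduces to leaving-group quality.
The more stable X⁻ (or X) is on its own — i.e. the weaker a base it is — the better a leaving group it makes.
CH₂=CHCH₂–N₂⁺ loses N₂: no meaningful conjugate acid; N₂ departs as an exceptionally stable neutral molecule
CH₂=CHCH₂–OTf loses OTf⁻: pKₐ(CF₃SO₃H (triflic acid)) ≈ -14
CH₂=CHCH₂–ONs loses ONs⁻: pKₐ(p-O₂NC₆H₄SO₃H) ≈ -3.5
CH₂=CHCH₂–ONO₂ loses NO₃⁻: pKₐ(HNO₃) ≈ -1.3
CH₂=CHCH₂–N(CH₃)₃⁺ loses NR'₃: pKₐ(R'₃NH⁺) ≈ 10.7

CH₂=CHCH₂–N(CH₃)₃⁺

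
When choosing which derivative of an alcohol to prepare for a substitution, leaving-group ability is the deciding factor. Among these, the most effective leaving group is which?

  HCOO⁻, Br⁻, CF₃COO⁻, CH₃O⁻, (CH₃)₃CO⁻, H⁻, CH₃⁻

Br⁻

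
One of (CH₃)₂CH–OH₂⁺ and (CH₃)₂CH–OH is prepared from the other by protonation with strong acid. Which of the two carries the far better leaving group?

(CH₃)₂CH–OH₂⁺

From (CH₃)₂CH–OH the departing group would be OH⁻ (pKₐ(H₂O) ≈ 15.7). Strong base; essentially never leaves without prior activation.
From (CH₃)₂CH–OH₂⁺ the leaving group is H₂O (pKₐ(H₃O⁺) ≈ -1.7). Neutral; leaves from a protonated alcohol (R–OH₂⁺).
Protonation with strong acid works by converting the leaving group from hydroxide to neutral water, making (CH₃)₂CH–OH₂⁺ enormously more reactive.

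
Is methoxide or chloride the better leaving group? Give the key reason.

chloride

chloride is the better leaving group.
pKₐ(HCl) ≈ -7 versus pKₐ(CH₃OH) ≈ 15.5: chloride is the much weaker base.
Moderately weak base.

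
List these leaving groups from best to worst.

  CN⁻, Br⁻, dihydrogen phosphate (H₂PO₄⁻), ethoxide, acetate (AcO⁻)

Br⁻ > dihydrogen phosphate (H₂PO₄⁻) > acetate (AcO⁻) > CN⁻ > ethoxide

Br⁻: pKₐ(HBr) ≈ -9
dihydrogen phosphate (H₂PO₄⁻): pKₐ(H₃PO₄) ≈ 2.1
acetate (AcO⁻): pKₐ(CH₃COOH) ≈ 4.8
CN⁻: pKₐ(HCN) ≈ 9.2
ethoxide: pKₐ(CH₃CH₂OH) ≈ 16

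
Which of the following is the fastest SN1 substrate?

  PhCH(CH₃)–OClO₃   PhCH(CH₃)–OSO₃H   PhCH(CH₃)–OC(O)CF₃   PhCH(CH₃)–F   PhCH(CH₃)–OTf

Same R in every case — rank the leaving groups.
The more stable X⁻ (or X) is on its own — i.e. the weaker a base it is — the better a leaving group it makes.
PhCH(CH₃)–OTf loses OTf⁻: pKₐ(CF₃SO₃H (triflic acid)) ≈ -14
PhCH(CH₃)–OClO₃ loses ClO₄⁻: pKₐ(HClO₄) ≈ -10
PhCH(CH₃)–OSO₃H loses HSO₄⁻: pKₐ(H₂SO₄) ≈ -3
PhCH(CH₃)–OC(O)CF₃ loses CF₃COO⁻: pKₐ(CF₃COOH) ≈ 0.2
PhCH(CH₃)–F loses F⁻: pKₐ(HF) ≈ 3.2

PhCH(CH₃)–OTf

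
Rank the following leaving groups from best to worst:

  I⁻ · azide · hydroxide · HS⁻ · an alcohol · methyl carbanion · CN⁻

The more stable X⁻ (or X) is on its own — i.e. the weaker a base it is — the better a leaving group it makes.
I⁻: pKₐ(HI) ≈ -10
an alcohol: pKₐ(R'OH₂⁺) ≈ -2.4
azide: pKₐ(HN₃) ≈ 4.7
HS⁻: pKₐ(H₂S) ≈ 7
CN⁻: pKₐ(HCN) ≈ 9.2
hydroxide: pKₐ(H₂O) ≈ 15.7
methyl carbanion: pKₐ(CH₄) ≈ 48

I⁻ > an alcohol > azide > HS⁻ > CN⁻ > hydroxide > methyl carbanion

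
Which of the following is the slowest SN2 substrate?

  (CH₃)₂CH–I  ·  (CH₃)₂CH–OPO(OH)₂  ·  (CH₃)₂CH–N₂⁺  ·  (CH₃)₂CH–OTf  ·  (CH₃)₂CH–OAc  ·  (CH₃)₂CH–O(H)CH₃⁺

(CH₃)₂CH–OAc

Same R in every case — rank the leaving groups.
Leaving-group ability tracks the stability of the departed species; conjugate-acid pKₐ is the usual yardstick (lower pKₐ → better LG).
(CH₃)₂CH–N₂⁺ loses N₂: no meaningful conjugate acid; N₂ departs as an exceptionally stable neutral molecule
(CH₃)₂CH–OTf loses OTf⁻: pKₐ(CF₃SO₃H (triflic acid)) ≈ -14
(CH₃)₂CH–I loses I⁻: pKₐ(HI) ≈ -10
(CH₃)₂CH–O(H)CH₃⁺ loses R'OH: pKₐ(R'OH₂⁺) ≈ -2.4
(CH₃)₂CH–OPO(OH)₂ loses H₂PO₄⁻: pKₐ(H₃PO₄) ≈ 2.1
(CH₃)₂CH–OAc loses AcO⁻: pKₐ(CH₃COOH) ≈ 4.8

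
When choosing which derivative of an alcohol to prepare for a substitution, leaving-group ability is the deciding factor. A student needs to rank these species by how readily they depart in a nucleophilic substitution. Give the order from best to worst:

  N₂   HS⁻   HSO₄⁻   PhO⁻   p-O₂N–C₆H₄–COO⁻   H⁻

N₂ > HSO₄⁻ > p-O₂N–C₆H₄–COO⁻ > HS⁻ > PhO⁻ > H⁻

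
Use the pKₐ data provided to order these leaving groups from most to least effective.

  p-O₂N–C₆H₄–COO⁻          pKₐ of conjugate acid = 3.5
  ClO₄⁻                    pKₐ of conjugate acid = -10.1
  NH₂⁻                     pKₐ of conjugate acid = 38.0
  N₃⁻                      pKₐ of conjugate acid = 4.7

Lower conjugate-acid pKₐ ⇒ weaker base ⇒ better leaving group.
Sorting by the given values: ClO₄⁻ (-10.1), p-O₂N–C₆H₄–COO⁻ (3.5), N₃⁻ (4.7), NH₂⁻ (38.0).

ClO₄⁻ > p-O₂N–C₆H₄–COO⁻ > N₃⁻ > NH₂⁻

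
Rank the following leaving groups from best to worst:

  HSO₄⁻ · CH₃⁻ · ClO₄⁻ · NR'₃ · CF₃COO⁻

ClO₄⁻ > HSO₄⁻ > CF₃COO⁻ > NR'₃ > CH₃⁻

A good leaving group is a weak base: the lower the pKₐ of its conjugate acid, the more readily it departs.
ClO₄⁻: pKₐ(HClO₄) ≈ -10
HSO₄⁻: pKₐ(H₂SO₄) ≈ -3 — conjugate base of a strong mineral acid
CF₃COO⁻: pKₐ(CF₃COOH) ≈ 0.2 — strongly electron-withdrawing CF₃ stabilises the carboxylate
NR'₃: pKₐ(R'₃NH⁺) ≈ 10.7
CH₃⁻: pKₐ(CH₄) ≈ 48 — unstabilised carbanion; the worst conceivable leaving group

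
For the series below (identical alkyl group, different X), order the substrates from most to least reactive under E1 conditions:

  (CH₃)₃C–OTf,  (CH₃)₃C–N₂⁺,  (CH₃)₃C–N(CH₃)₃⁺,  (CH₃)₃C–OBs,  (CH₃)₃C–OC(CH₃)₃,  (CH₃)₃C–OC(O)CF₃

(CH₃)₃C–N₂⁺ > (CH₃)₃C–OTf > (CH₃)₃C–OBs > (CH₃)₃C–OC(O)CF₃ > (CH₃)₃C–N(CH₃)₃⁺ > (CH₃)₃C–OC(CH₃)₃

Identical carbon frameworks mean the comparison reduces to leaving-group quality.
Rank by basicity of the departing species: weakest base leaves most easily.
(CH₃)₃C–N₂⁺ loses N₂: no meaningful conjugate acid; N₂ departs as an exceptionally stable neutral molecule
(CH₃)₃C–OTf loses OTf⁻: pKₐ(CF₃SO₃H (triflic acid)) ≈ -14
(CH₃)₃C–OBs loses OBs⁻: pKₐ(p-BrC₆H₄SO₃H) ≈ -2.8
(CH₃)₃C–OC(O)CF₃ loses CF₃COO⁻: pKₐ(CF₃COOH) ≈ 0.2
(CH₃)₃C–N(CH₃)₃⁺ loses NR'₃: pKₐ(R'₃NH⁺) ≈ 10.7
(CH₃)₃C–OC(CH₃)₃ loses (CH₃)₃CO⁻: pKₐ(t-BuOH) ≈ 18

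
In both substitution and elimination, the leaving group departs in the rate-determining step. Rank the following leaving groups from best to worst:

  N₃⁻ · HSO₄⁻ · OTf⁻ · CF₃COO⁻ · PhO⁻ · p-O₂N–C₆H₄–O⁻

Rank by basicity of the departing species: weakest base leaves most easily.
OTf⁻: pKₐ(CF₃SO₃H (triflic acid)) ≈ -14
HSO₄⁻: pKₐ(H₂SO₄) ≈ -3
CF₃COO⁻: pKₐ(CF₃COOH) ≈ 0.2
N₃⁻: pKₐ(HN₃) ≈ 4.7
p-O₂N–C₆H₄–O⁻: pKₐ(p-nitrophenol) ≈ 7.2
PhO⁻: pKₐ(C₆H₅OH (phenol)) ≈ 10

OTf⁻ > HSO₄⁻ > CF₃COO⁻ > N₃⁻ > p-O₂N–C₆H₄–O⁻ > PhO⁻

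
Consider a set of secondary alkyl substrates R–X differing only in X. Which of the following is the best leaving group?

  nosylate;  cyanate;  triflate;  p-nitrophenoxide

Rank by basicity of the departing species: weakest base leaves most easily.
triflate: pKₐ(CF₃SO₃H (triflic acid)) ≈ -14
nosylate: pKₐ(p-O₂NC₆H₄SO₃H) ≈ -3.5
cyanate: pKₐ(HOCN) ≈ 3.5
p-nitrophenoxide: pKₐ(p-nitrophenol) ≈ 7.2

triflate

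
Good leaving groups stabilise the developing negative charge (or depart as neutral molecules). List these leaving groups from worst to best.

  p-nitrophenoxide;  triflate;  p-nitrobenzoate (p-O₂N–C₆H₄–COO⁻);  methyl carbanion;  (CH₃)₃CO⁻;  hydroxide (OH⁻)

A good leaving group is a weak base: the lower the pKₐ of its conjugate acid, the more readily it departs.
triflate: pKₐ(CF₃SO₃H (triflic acid)) ≈ -14
p-nitrobenzoate (p-O₂N–C₆H₄–COO⁻): pKₐ(p-nitrobenzoic acid) ≈ 3.4
p-nitrophenoxide: pKₐ(p-nitrophenol) ≈ 7.2
hydroxide (OH⁻): pKₐ(H₂O) ≈ 15.7
(CH₃)₃CO⁻: pKₐ(t-BuOH) ≈ 18
methyl carbanion: pKₐ(CH₄) ≈ 48
Listed from poorest to best leaving group as asked.

methyl carbanion < (CH₃)₃CO⁻ < hydroxide (OH⁻) < p-nitrophenoxide < p-nitrobenzoate (p-O₂N–C₆H₄–COO⁻) < triflate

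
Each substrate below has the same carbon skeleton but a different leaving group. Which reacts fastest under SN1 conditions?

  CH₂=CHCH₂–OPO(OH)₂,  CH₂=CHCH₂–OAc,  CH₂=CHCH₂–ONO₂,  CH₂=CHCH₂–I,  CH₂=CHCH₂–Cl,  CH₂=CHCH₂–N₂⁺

CH₂=CHCH₂–N₂⁺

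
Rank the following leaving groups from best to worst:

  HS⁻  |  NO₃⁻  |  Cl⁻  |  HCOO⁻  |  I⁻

I⁻ > Cl⁻ > NO₃⁻ > HCOO⁻ > HS⁻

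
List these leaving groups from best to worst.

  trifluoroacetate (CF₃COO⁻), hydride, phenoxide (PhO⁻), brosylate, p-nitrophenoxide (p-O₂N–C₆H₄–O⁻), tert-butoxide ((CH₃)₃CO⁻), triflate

The more stable X⁻ (or X) is on its own — i.e. the weaker a base it is — the better a leaving group it makes.
triflate: pKₐ(CF₃SO₃H (triflic acid)) ≈ -14 — charge spread over three oxygens and a CF₃ group; the premier leaving group in synthesis
brosylate: pKₐ(p-BrC₆H₄SO₃H) ≈ -2.8 — arenesulfonate with a p-bromo substituent
trifluoroacetate (CF₃COO⁻): pKₐ(CF₃COOH) ≈ 0.2 — strongly electron-withdrawing CF₃ stabilises the carboxylate
p-nitrophenoxide (p-O₂N–C₆H₄–O⁻): pKₐ(p-nitrophenol) ≈ 7.2 — nitro group delocalises the charge; the classic chromogenic LG
phenoxide (PhO⁻): pKₐ(C₆H₅OH (phenol)) ≈ 10 — resonance into the ring helps, but still a poor LG
tert-butoxide ((CH₃)₃CO⁻): pKₐ(t-BuOH) ≈ 18 — bulky, strongly basic alkoxide
hydride: pKₐ(H₂) ≈ 36

triflate > brosylate > trifluoroacetate (CF₃COO⁻) > p-nitrophenoxide (p-O₂N–C₆H₄–O⁻) > phenoxide (PhO⁻) > tert-butoxide ((CH₃)₃CO⁻) > hydride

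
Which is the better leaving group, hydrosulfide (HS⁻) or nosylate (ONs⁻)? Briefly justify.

nosylate (ONs⁻)

nosylate (ONs⁻) is the better leaving group.
pKₐ(p-O₂NC₆H₄SO₃H) ≈ -3.5 versus pKₐ(H₂S) ≈ 7: nosylate (ONs⁻) is the much weaker base.
P-nitro group further stabilises the sulfonate.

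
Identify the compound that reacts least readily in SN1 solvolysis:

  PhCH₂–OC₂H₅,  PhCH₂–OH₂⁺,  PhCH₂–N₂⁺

PhCH₂–OC₂H₅

The skeletons are identical, so relative rate is governed entirely by leaving-group ability.
Leaving-group ability tracks the stability of the departed species; conjugate-acid pKₐ is the usual yardstick (lower pKₐ → better LG).
PhCH₂–N₂⁺ loses N₂: no meaningful conjugate acid; N₂ departs as an exceptionally stable neutral molecule
PhCH₂–OH₂⁺ loses H₂O: pKₐ(H₃O⁺) ≈ -1.7
PhCH₂–OC₂H₅ loses CH₃CH₂O⁻: pKₐ(CH₃CH₂OH) ≈ 16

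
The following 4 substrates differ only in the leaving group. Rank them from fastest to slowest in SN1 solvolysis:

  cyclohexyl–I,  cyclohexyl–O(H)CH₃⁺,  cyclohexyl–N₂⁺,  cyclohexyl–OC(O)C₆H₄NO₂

cyclohexyl–N₂⁺ > cyclohexyl–I > cyclohexyl–O(H)CH₃⁺ > cyclohexyl–OC(O)C₆H₄NO₂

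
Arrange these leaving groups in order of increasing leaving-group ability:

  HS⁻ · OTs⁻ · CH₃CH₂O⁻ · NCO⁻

The more stable X⁻ (or X) is on its own — i.e. the weaker a base it is — the better a leaving group it makes.
OTs⁻: pKₐ(p-CH₃C₆H₄SO₃H (TsOH)) ≈ -2.8
NCO⁻: pKₐ(HOCN) ≈ 3.5
HS⁻: pKₐ(H₂S) ≈ 7
CH₃CH₂O⁻: pKₐ(CH₃CH₂OH) ≈ 16
Reversing gives the worst-to-best order requested.

CH₃CH₂O⁻ < HS⁻ < NCO⁻ < OTs⁻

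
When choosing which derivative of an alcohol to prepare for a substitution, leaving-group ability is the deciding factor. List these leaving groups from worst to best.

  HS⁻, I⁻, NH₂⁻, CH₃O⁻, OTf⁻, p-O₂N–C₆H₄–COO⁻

NH₂⁻ < CH₃O⁻ < HS⁻ < p-O₂N–C₆H₄–COO⁻ < I⁻ < OTf⁻

The more stable X⁻ (or X) is on its own — i.e. the weaker a base it is — the better a leaving group it makes.
OTf⁻: pKₐ(CF₃SO₃H (triflic acid)) ≈ -14 — charge spread over three oxygens and a CF₃ group; the premier leaving group in synthesis
I⁻: pKₐ(HI) ≈ -10 — large, highly polarisable; very weak base
p-O₂N–C₆H₄–COO⁻: pKₐ(p-nitrobenzoic acid) ≈ 3.4 — electron-withdrawing nitro group stabilises the carboxylate
HS⁻: pKₐ(H₂S) ≈ 7 — larger and more polarisable than the oxygen analogue
CH₃O⁻: pKₐ(CH₃OH) ≈ 15.5
NH₂⁻: pKₐ(NH₃) ≈ 38 — extremely strong base; never a leaving group
The question asks for worst first, so the sequence is read in increasing leaving-group ability.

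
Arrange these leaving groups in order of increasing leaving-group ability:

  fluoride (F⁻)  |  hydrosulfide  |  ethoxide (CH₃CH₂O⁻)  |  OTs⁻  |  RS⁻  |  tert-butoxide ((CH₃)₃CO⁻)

The more stable X⁻ (or X) is on its own — i.e. the weaker a base it is — the better a leaving group it makes.
OTs⁻: pKₐ(p-CH₃C₆H₄SO₃H (TsOH)) ≈ -2.8
fluoride (F⁻): pKₐ(HF) ≈ 3.2
hydrosulfide: pKₐ(H₂S) ≈ 7
RS⁻: pKₐ(RSH (a thiol)) ≈ 10.5 — moderately basic; rarely leaves without activation
ethoxide (CH₃CH₂O⁻): pKₐ(CH₃CH₂OH) ≈ 16 — strong base; alkoxides do not leave unassisted
tert-butoxide ((CH₃)₃CO⁻): pKₐ(t-BuOH) ≈ 18 — bulky, strongly basic alkoxide
Listed from poorest to best leaving group as asked.

tert-butoxide ((CH₃)₃CO⁻) < ethoxide (CH₃CH₂O⁻) < RS⁻ < hydrosulfide < fluoride (F⁻) < OTs⁻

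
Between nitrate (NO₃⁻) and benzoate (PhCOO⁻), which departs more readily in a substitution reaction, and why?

nitrate (NO₃⁻)

nitrate (NO₃⁻) is the better leaving group.
pKₐ(HNO₃) ≈ -1.3 versus pKₐ(C₆H₅COOH) ≈ 4.2: nitrate (NO₃⁻) is the much weaker base.
Resonance-delocalised over three oxygens.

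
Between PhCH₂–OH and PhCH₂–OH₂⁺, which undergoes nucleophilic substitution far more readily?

PhCH₂–OH₂⁺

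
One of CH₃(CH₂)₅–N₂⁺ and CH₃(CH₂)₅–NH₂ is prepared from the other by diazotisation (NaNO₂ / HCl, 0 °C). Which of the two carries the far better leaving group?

From CH₃(CH₂)₅–NH₂ the departing group would be NH₂⁻ (pKₐ(NH₃) ≈ 38). Extremely strong base; never a leaving group.
From CH₃(CH₂)₅–N₂⁺ the leaving group is N₂ (no meaningful conjugate acid; N₂ departs as an exceptionally stable neutral molecule).
Diazotisation (NaNO₂ / HCl, 0 °C) works by generating a diazonium salt that expels N₂, making CH₃(CH₂)₅–N₂⁺ enormously more reactive.

CH₃(CH₂)₅–N₂⁺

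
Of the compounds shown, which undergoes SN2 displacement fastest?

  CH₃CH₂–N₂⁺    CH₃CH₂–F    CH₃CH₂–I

Same R in every case — rank the leaving groups.
A good leaving group is a weak base: the lower the pKₐ of its conjugate acid, the more readily it departs.
CH₃CH₂–N₂⁺ loses N₂: no meaningful conjugate acid; N₂ departs as an exceptionally stable neutral molecule
CH₃CH₂–I loses I⁻: pKₐ(HI) ≈ -10
CH₃CH₂–F loses F⁻: pKₐ(HF) ≈ 3.2

CH₃CH₂–N₂⁺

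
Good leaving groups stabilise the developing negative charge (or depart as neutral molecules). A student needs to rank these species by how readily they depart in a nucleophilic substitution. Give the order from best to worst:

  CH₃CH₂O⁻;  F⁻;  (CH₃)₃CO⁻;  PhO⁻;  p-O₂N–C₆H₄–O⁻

F⁻ > p-O₂N–C₆H₄–O⁻ > PhO⁻ > CH₃CH₂O⁻ > (CH₃)₃CO⁻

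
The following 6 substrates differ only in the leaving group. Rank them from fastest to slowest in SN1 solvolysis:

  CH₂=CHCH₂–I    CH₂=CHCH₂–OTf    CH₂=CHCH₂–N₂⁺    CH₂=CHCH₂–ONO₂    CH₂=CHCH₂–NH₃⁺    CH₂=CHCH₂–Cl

CH₂=CHCH₂–N₂⁺ > CH₂=CHCH₂–OTf > CH₂=CHCH₂–I > CH₂=CHCH₂–Cl > CH₂=CHCH₂–ONO₂ > CH₂=CHCH₂–NH₃⁺

Identical carbon frameworks mean the comparison reduces to leaving-group quality.
A good leaving group is a weak base: the lower the pKₐ of its conjugate acid, the more readily it departs.
CH₂=CHCH₂–N₂⁺ loses N₂: no meaningful conjugate acid; N₂ departs as an exceptionally stable neutral molecule
CH₂=CHCH₂–OTf loses OTf⁻: pKₐ(CF₃SO₃H (triflic acid)) ≈ -14
CH₂=CHCH₂–I loses I⁻: pKₐ(HI) ≈ -10
CH₂=CHCH₂–Cl loses Cl⁻: pKₐ(HCl) ≈ -7
CH₂=CHCH₂–ONO₂ loses NO₃⁻: pKₐ(HNO₃) ≈ -1.3
CH₂=CHCH₂–NH₃⁺ loses NH₃: pKₐ(NH₄⁺) ≈ 9.2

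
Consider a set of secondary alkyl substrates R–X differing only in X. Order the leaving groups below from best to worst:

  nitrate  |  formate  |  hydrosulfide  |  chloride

chloride > nitrate > formate > hydrosulfide

Leaving-group ability tracks the stability of the departed species; conjugate-acid pKₐ is the usual yardstick (lower pKₐ → better LG).
chloride: pKₐ(HCl) ≈ -7
nitrate: pKₐ(HNO₃) ≈ -1.3 — resonance-delocalised over three oxygens
formate: pKₐ(HCOOH) ≈ 3.8
hydrosulfide: pKₐ(H₂S) ≈ 7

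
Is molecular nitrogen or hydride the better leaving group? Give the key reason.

molecular nitrogen

molecular nitrogen is the better leaving group.
N₂ is the ultimate leaving group — it departs as an exceptionally stable neutral molecule, whereas hydride (pKₐ(H₂) ≈ 36) is far more basic.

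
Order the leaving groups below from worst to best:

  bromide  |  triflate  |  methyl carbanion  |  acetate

Rank by basicity of the departing species: weakest base leaves most easily.
triflate: pKₐ(CF₃SO₃H (triflic acid)) ≈ -14
bromide: pKₐ(HBr) ≈ -9
acetate: pKₐ(CH₃COOH) ≈ 4.8
methyl carbanion: pKₐ(CH₄) ≈ 48
The question asks for worst first, so the sequence is read in increasing leaving-group ability.

methyl carbanion < acetate < bromide < triflate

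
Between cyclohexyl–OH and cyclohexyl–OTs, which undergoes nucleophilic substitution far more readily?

cyclohexyl–OTs

From cyclohexyl–OH the departing group would be OH⁻ (pKₐ(H₂O) ≈ 15.7). Strong base; essentially never leaves without prior activation.
From cyclohexyl–OTs the leaving group is OTs⁻ (pKₐ(p-CH₃C₆H₄SO₃H (TsOH)) ≈ -2.8). Resonance-delocalised arenesulfonate.
(In practice cyclohexyl–OTs is made from cyclohexyl–OH by treatment with TsCl / pyridine, converting the hydroxyl into a tosylate.)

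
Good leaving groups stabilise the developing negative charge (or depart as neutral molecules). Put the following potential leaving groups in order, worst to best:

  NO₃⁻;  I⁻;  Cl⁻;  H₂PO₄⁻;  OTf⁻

OTf⁻: pKₐ(CF₃SO₃H (triflic acid)) ≈ -14
I⁻: pKₐ(HI) ≈ -10
Cl⁻: pKₐ(HCl) ≈ -7
NO₃⁻: pKₐ(HNO₃) ≈ -1.3
H₂PO₄⁻: pKₐ(H₃PO₄) ≈ 2.1
The question asks for worst first, so the sequence is read in increasing leaving-group ability.

H₂PO₄⁻ < NO₃⁻ < Cl⁻ < I⁻ < OTf⁻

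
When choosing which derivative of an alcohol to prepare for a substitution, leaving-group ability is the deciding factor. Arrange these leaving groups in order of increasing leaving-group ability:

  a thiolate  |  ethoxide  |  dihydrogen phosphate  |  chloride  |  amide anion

chloride: pKₐ(HCl) ≈ -7 — moderately weak base
dihydrogen phosphate: pKₐ(H₃PO₄) ≈ 2.1
a thiolate: pKₐ(RSH (a thiol)) ≈ 10.5 — moderately basic; rarely leaves without activation
ethoxide: pKₐ(CH₃CH₂OH) ≈ 16 — strong base; alkoxides do not leave unassisted
amide anion: pKₐ(NH₃) ≈ 38
The question asks for worst first, so the sequence is read in increasing leaving-group ability.

amide anion < ethoxide < a thiolate < dihydrogen phosphate < chloride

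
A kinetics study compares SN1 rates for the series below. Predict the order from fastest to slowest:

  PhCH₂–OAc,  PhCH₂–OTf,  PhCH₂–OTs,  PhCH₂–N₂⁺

Same R in every case — rank the leaving groups.
Leaving-group ability tracks the stability of the departed species; conjugate-acid pKₐ is the usual yardstick (lower pKₐ → better LG).
PhCH₂–N₂⁺ loses N₂: no meaningful conjugate acid; N₂ departs as an exceptionally stable neutral molecule
PhCH₂–OTf loses OTf⁻: pKₐ(CF₃SO₃H (triflic acid)) ≈ -14
PhCH₂–OTs loses OTs⁻: pKₐ(p-CH₃C₆H₄SO₃H (TsOH)) ≈ -2.8
PhCH₂–OAc loses AcO⁻: pKₐ(CH₃COOH) ≈ 4.8

PhCH₂–N₂⁺ > PhCH₂–OTf > PhCH₂–OTs > PhCH₂–OAc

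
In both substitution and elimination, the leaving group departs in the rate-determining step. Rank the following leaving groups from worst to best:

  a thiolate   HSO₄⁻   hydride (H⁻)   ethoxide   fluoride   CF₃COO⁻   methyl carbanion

methyl carbanion < hydride (H⁻) < ethoxide < a thiolate < fluoride < CF₃COO⁻ < HSO₄⁻

Rank by basicity of the departing species: weakest base leaves most easily.
HSO₄⁻: pKₐ(H₂SO₄) ≈ -3
CF₃COO⁻: pKₐ(CF₃COOH) ≈ 0.2
fluoride: pKₐ(HF) ≈ 3.2
a thiolate: pKₐ(RSH (a thiol)) ≈ 10.5
ethoxide: pKₐ(CH₃CH₂OH) ≈ 16
hydride (H⁻): pKₐ(H₂) ≈ 36
methyl carbanion: pKₐ(CH₄) ≈ 48
Reversing gives the worst-to-best order requested.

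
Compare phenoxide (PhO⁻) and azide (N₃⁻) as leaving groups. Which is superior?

azide (N₃⁻)

azide (N₃⁻) is the better leaving group.
pKₐ(HN₃) ≈ 4.7 versus pKₐ(C₆H₅OH (phenol)) ≈ 10: azide (N₃⁻) is the much weaker base.
Linear, resonance-stabilised.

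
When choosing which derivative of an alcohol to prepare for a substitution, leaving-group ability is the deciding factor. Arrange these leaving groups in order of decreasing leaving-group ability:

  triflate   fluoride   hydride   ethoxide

triflate > fluoride > ethoxide > hydride

Rank by basicity of the departing species: weakest base leaves most easily.
triflate: pKₐ(CF₃SO₃H (triflic acid)) ≈ -14
fluoride: pKₐ(HF) ≈ 3.2
ethoxide: pKₐ(CH₃CH₂OH) ≈ 16
hydride: pKₐ(H₂) ≈ 36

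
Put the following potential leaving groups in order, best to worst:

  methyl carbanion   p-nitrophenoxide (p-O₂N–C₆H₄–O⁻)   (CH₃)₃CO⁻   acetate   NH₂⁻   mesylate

The more stable X⁻ (or X) is on its own — i.e. the weaker a base it is — the better a leaving group it makes.
mesylate: pKₐ(CH₃SO₃H (MsOH)) ≈ -1.9
acetate: pKₐ(CH₃COOH) ≈ 4.8
p-nitrophenoxide (p-O₂N–C₆H₄–O⁻): pKₐ(p-nitrophenol) ≈ 7.2
(CH₃)₃CO⁻: pKₐ(t-BuOH) ≈ 18
NH₂⁻: pKₐ(NH₃) ≈ 38
methyl carbanion: pKₐ(CH₄) ≈ 48

mesylate > acetate > p-nitrophenoxide (p-O₂N–C₆H₄–O⁻) > (CH₃)₃CO⁻ > NH₂⁻ > methyl carbanion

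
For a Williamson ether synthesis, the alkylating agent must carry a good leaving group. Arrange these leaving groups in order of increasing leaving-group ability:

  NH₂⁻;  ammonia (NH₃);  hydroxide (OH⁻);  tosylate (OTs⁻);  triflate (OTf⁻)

NH₂⁻ < hydroxide (OH⁻) < ammonia (NH₃) < tosylate (OTs⁻) < triflate (OTf⁻)

A good leaving group is a weak base: the lower the pKₐ of its conjugate acid, the more readily it departs.
triflate (OTf⁻): pKₐ(CF₃SO₃H (triflic acid)) ≈ -14 — charge spread over three oxygens and a CF₃ group; the premier leaving group in synthesis
tosylate (OTs⁻): pKₐ(p-CH₃C₆H₄SO₃H (TsOH)) ≈ -2.8
ammonia (NH₃): pKₐ(NH₄⁺) ≈ 9.2
hydroxide (OH⁻): pKₐ(H₂O) ≈ 15.7 — strong base; essentially never leaves without prior activation
NH₂⁻: pKₐ(NH₃) ≈ 38 — extremely strong base; never a leaving group
Reversing gives the worst-to-best order requested.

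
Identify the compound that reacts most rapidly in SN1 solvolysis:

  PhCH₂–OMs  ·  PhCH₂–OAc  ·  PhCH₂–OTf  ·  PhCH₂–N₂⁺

With the same alkyl group throughout, only the leaving group differentiates the rates.
Leaving-group ability tracks the stability of the departed species; conjugate-acid pKₐ is the usual yardstick (lower pKₐ → better LG).
PhCH₂–N₂⁺ loses N₂: no meaningful conjugate acid; N₂ departs as an exceptionally stable neutral molecule
PhCH₂–OTf loses OTf⁻: pKₐ(CF₃SO₃H (triflic acid)) ≈ -14
PhCH₂–OMs loses OMs⁻: pKₐ(CH₃SO₃H (MsOH)) ≈ -1.9
PhCH₂–OAc loses AcO⁻: pKₐ(CH₃COOH) ≈ 4.8

PhCH₂–N₂⁺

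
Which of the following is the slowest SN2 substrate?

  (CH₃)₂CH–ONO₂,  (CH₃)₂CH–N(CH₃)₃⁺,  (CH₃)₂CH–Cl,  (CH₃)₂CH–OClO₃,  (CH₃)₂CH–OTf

With the same alkyl group throughout, only the leaving group differentiates the rates.
A good leaving group is a weak base: the lower the pKₐ of its conjugate acid, the more readily it departs.
(CH₃)₂CH–OTf loses OTf⁻: pKₐ(CF₃SO₃H (triflic acid)) ≈ -14
(CH₃)₂CH–OClO₃ loses ClO₄⁻: pKₐ(HClO₄) ≈ -10
(CH₃)₂CH–Cl loses Cl⁻: pKₐ(HCl) ≈ -7
(CH₃)₂CH–ONO₂ loses NO₃⁻: pKₐ(HNO₃) ≈ -1.3
(CH₃)₂CH–N(CH₃)₃⁺ loses NR'₃: pKₐ(R'₃NH⁺) ≈ 10.7

(CH₃)₂CH–N(CH₃)₃⁺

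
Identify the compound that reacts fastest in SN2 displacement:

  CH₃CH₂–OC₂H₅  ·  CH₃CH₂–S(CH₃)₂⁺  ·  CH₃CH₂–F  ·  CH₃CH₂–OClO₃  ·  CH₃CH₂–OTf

Same R in every case — rank the leaving groups.
Leaving-group ability tracks the stability of the departed species; conjugate-acid pKₐ is the usual yardstick (lower pKₐ → better LG).
CH₃CH₂–OTf loses OTf⁻: pKₐ(CF₃SO₃H (triflic acid)) ≈ -14
CH₃CH₂–OClO₃ loses ClO₄⁻: pKₐ(HClO₄) ≈ -10
CH₃CH₂–S(CH₃)₂⁺ loses SR'₂: pKₐ(R'₂SH⁺) ≈ -7
CH₃CH₂–F loses F⁻: pKₐ(HF) ≈ 3.2
CH₃CH₂–OC₂H₅ loses CH₃CH₂O⁻: pKₐ(CH₃CH₂OH) ≈ 16

CH₃CH₂–OTf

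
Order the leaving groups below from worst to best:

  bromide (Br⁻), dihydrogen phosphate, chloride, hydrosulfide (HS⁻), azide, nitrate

hydrosulfide (HS⁻) < azide < dihydrogen phosphate < nitrate < chloride < bromide (Br⁻)

Leaving-group ability tracks the stability of the departed species; conjugate-acid pKₐ is the usual yardstick (lower pKₐ → better LG).
bromide (Br⁻): pKₐ(HBr) ≈ -9
chloride: pKₐ(HCl) ≈ -7
nitrate: pKₐ(HNO₃) ≈ -1.3
dihydrogen phosphate: pKₐ(H₃PO₄) ≈ 2.1
azide: pKₐ(HN₃) ≈ 4.7
hydrosulfide (HS⁻): pKₐ(H₂S) ≈ 7
The question asks for worst first, so the sequence is read in increasing leaving-group ability.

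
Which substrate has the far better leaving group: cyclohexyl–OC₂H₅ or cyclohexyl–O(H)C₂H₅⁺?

From cyclohexyl–OC₂H₅ the departing group would be CH₃CH₂O⁻ (pKₐ(CH₃CH₂OH) ≈ 16). Strong base; alkoxides do not leave unassisted.
From cyclohexyl–O(H)C₂H₅⁺ the leaving group is R'OH (pKₐ(R'OH₂⁺) ≈ -2.4). Neutral; leaves from a protonated ether (an oxonium ion, R–O(H)R'⁺).
(In practice cyclohexyl–O(H)C₂H₅⁺ is made from cyclohexyl–OC₂H₅ by protonation with concentrated HBr, allowing neutral ethanol, rather than ethoxide, to depart.)

cyclohexyl–O(H)C₂H₅⁺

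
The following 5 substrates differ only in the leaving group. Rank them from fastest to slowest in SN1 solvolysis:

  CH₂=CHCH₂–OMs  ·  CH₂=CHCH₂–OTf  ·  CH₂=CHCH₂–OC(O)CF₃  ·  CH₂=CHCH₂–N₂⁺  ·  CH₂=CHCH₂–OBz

Same R in every case — rank the leaving groups.
Rank by basicity of the departing species: weakest base leaves most easily.
CH₂=CHCH₂–N₂⁺ loses N₂: no meaningful conjugate acid; N₂ departs as an exceptionally stable neutral molecule
CH₂=CHCH₂–OTf loses OTf⁻: pKₐ(CF₃SO₃H (triflic acid)) ≈ -14
CH₂=CHCH₂–OMs loses OMs⁻: pKₐ(CH₃SO₃H (MsOH)) ≈ -1.9
CH₂=CHCH₂–OC(O)CF₃ loses CF₃COO⁻: pKₐ(CF₃COOH) ≈ 0.2
CH₂=CHCH₂–OBz loses PhCOO⁻: pKₐ(C₆H₅COOH) ≈ 4.2

CH₂=CHCH₂–N₂⁺ > CH₂=CHCH₂–OTf > CH₂=CHCH₂–OMs > CH₂=CHCH₂–OC(O)CF₃ > CH₂=CHCH₂–OBz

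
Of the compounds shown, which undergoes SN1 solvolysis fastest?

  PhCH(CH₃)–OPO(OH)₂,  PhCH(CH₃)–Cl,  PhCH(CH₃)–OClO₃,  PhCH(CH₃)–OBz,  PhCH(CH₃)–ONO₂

The skeletons are identical, so relative rate is governed entirely by leaving-group ability.
Leaving-group ability tracks the stability of the departed species; conjugate-acid pKₐ is the usual yardstick (lower pKₐ → better LG).
PhCH(CH₃)–OClO₃ loses ClO₄⁻: pKₐ(HClO₄) ≈ -10
PhCH(CH₃)–Cl loses Cl⁻: pKₐ(HCl) ≈ -7
PhCH(CH₃)–ONO₂ loses NO₃⁻: pKₐ(HNO₃) ≈ -1.3
PhCH(CH₃)–OPO(OH)₂ loses H₂PO₄⁻: pKₐ(H₃PO₄) ≈ 2.1
PhCH(CH₃)–OBz loses PhCOO⁻: pKₐ(C₆H₅COOH) ≈ 4.2

PhCH(CH₃)–OClO₃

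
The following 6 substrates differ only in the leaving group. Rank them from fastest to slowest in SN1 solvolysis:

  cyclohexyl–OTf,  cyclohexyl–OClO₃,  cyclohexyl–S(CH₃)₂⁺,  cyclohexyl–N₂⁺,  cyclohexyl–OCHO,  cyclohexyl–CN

cyclohexyl–N₂⁺ > cyclohexyl–OTf > cyclohexyl–OClO₃ > cyclohexyl–S(CH₃)₂⁺ > cyclohexyl–OCHO > cyclohexyl–CN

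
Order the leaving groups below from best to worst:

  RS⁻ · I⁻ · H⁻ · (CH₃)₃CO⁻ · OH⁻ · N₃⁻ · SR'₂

The more stable X⁻ (or X) is on its own — i.e. the weaker a base it is — the better a leaving group it makes.
I⁻: pKₐ(HI) ≈ -10 — large, highly polarisable; very weak base
SR'₂: pKₐ(R'₂SH⁺) ≈ -7 — neutral; leaves from a sulfonium salt (R–SR'₂⁺)
N₃⁻: pKₐ(HN₃) ≈ 4.7 — linear, resonance-stabilised
RS⁻: pKₐ(RSH (a thiol)) ≈ 10.5
OH⁻: pKₐ(H₂O) ≈ 15.7 — strong base; essentially never leaves without prior activation
(CH₃)₃CO⁻: pKₐ(t-BuOH) ≈ 18
H⁻: pKₐ(H₂) ≈ 36 — extremely strong base; leaves only in special hydride-transfer contexts

I⁻ > SR'₂ > N₃⁻ > RS⁻ > OH⁻ > (CH₃)₃CO⁻ > H⁻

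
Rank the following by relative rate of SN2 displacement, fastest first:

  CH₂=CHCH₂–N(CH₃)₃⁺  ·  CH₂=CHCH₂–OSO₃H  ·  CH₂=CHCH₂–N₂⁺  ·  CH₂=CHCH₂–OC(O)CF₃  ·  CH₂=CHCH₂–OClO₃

CH₂=CHCH₂–N₂⁺ > CH₂=CHCH₂–OClO₃ > CH₂=CHCH₂–OSO₃H > CH₂=CHCH₂–OC(O)CF₃ > CH₂=CHCH₂–N(CH₃)₃⁺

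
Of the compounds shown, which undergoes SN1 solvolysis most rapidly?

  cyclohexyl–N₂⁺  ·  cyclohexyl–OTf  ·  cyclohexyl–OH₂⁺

The skeletons are identical, so relative rate is governed entirely by leaving-group ability.
Leaving-group ability tracks the stability of the departed species; conjugate-acid pKₐ is the usual yardstick (lower pKₐ → better LG).
cyclohexyl–N₂⁺ loses N₂: no meaningful conjugate acid; N₂ departs as an exceptionally stable neutral molecule
cyclohexyl–OTf loses OTf⁻: pKₐ(CF₃SO₃H (triflic acid)) ≈ -14
cyclohexyl–OH₂⁺ loses H₂O: pKₐ(H₃O⁺) ≈ -1.7

cyclohexyl–N₂⁺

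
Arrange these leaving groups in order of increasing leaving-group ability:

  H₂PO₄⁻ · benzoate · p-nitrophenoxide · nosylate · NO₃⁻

p-nitrophenoxide < benzoate < H₂PO₄⁻ < NO₃⁻ < nosylate

The more stable X⁻ (or X) is on its own — i.e. the weaker a base it is — the better a leaving group it makes.
nosylate: pKₐ(p-O₂NC₆H₄SO₃H) ≈ -3.5
NO₃⁻: pKₐ(HNO₃) ≈ -1.3
H₂PO₄⁻: pKₐ(H₃PO₄) ≈ 2.1
benzoate: pKₐ(C₆H₅COOH) ≈ 4.2
p-nitrophenoxide: pKₐ(p-nitrophenol) ≈ 7.2
The question asks for worst first, so the sequence is read in increasing leaving-group ability.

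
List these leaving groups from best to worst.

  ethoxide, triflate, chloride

The more stable X⁻ (or X) is on its own — i.e. the weaker a base it is — the better a leaving group it makes.
triflate: pKₐ(CF₃SO₃H (triflic acid)) ≈ -14 — charge spread over three oxygens and a CF₃ group; the premier leaving group in synthesis
chloride: pKₐ(HCl) ≈ -7 — moderately weak base
ethoxide: pKₐ(CH₃CH₂OH) ≈ 16 — strong base; alkoxides do not leave unassisted

triflate > chloride > ethoxide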